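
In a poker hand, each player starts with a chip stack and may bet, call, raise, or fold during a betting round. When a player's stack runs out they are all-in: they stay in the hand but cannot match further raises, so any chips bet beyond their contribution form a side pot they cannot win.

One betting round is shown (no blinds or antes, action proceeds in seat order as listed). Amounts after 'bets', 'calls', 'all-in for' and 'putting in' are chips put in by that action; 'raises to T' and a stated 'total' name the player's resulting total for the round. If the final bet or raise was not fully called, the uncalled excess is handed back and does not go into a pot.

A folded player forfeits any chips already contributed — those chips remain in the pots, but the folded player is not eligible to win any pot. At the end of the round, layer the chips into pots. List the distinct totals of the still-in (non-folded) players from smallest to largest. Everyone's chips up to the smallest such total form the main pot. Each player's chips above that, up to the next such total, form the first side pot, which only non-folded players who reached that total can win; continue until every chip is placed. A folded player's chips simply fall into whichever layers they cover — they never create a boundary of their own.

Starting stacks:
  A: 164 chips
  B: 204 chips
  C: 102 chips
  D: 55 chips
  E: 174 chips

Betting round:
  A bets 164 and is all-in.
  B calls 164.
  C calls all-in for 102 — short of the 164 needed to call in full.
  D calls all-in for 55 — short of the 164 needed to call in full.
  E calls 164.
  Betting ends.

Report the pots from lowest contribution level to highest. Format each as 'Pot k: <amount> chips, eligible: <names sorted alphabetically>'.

Contributions: A=164, B=164, C=102, D=55, E=164
Pot levels (distinct totals of non-folded players): 55, 102, 164
Layer 1-55: 55 each from A, B, C, D, E = 55*5 = 275 chips; eligible A, B, C, D, E
Layer 56-102: 47 each from A, B, C, E = 47*4 = 188 chips; eligible A, B, C, E
Layer 103-164: 62 each from A, B, E = 62*3 = 186 chips; eligible A, B, E

Pot 1: 275 chips, eligible: A, B, C, D, E
Pot 2: 188 chips, eligible: A, B, C, E
Pot 3: 186 chips, eligible: A, B, E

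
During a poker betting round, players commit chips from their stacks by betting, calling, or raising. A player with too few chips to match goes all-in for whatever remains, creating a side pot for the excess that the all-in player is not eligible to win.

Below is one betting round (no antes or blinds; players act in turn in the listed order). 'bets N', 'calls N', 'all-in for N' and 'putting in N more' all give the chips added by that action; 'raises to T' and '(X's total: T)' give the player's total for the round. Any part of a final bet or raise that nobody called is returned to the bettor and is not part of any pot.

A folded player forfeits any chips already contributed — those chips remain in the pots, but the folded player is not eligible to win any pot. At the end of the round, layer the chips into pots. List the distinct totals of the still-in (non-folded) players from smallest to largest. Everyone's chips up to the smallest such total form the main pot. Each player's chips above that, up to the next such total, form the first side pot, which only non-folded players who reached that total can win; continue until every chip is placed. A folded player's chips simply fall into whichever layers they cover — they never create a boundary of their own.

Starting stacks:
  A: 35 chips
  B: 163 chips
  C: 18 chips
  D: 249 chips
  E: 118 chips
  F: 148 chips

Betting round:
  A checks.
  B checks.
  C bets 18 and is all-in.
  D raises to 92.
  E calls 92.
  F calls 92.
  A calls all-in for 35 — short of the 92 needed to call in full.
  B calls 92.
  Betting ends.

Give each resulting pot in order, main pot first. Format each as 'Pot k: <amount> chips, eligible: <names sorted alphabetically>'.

Contributions: A=35, B=92, C=18, D=92, E=92, F=92
Pot levels (distinct totals of non-folded players): 18, 35, 92
Layer 1-18: 18 each from A, B, C, D, E, F = 18*6 = 108 chips; eligible A, B, C, D, E, F
Layer 19-35: 17 each from A, B, D, E, F = 17*5 = 85 chips; eligible A, B, D, E, F
Layer 36-92: 57 each from B, D, E, F = 57*4 = 228 chips; eligible B, D, E, F

Pot 1: 108 chips, eligible: A, B, C, D, E, F
Pot 2: 85 chips, eligible: A, B, D, E, F
Pot 3: 228 chips, eligible: B, D, E, F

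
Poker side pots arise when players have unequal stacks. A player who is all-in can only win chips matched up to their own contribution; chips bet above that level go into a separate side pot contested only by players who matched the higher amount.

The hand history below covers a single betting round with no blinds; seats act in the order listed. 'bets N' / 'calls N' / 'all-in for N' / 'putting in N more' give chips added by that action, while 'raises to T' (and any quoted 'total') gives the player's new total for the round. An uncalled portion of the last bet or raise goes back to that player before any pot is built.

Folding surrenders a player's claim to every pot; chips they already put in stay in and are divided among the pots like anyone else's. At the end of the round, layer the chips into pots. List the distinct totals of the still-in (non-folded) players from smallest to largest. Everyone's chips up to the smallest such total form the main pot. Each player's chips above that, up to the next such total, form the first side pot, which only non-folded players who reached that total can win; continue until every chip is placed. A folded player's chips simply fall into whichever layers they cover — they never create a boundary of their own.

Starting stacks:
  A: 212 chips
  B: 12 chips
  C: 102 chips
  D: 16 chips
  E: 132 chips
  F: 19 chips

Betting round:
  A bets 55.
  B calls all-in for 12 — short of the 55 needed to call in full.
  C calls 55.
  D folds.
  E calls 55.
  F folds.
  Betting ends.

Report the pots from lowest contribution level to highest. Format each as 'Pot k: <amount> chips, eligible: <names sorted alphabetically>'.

Pot 1: 48 chips, eligible: A, B, C, E
Pot 2: 129 chips, eligible: A, C, E

Derivation:
Contributions: A=55, B=12, C=55, E=55
Folded: D, F
Pot levels (distinct totals of non-folded players): 12, 55
Layer 1-12: 12 each from A, B, C, E = 12*4 = 48 chips; eligible A, B, C, E
Layer 13-55: 43 each from A, C, E = 43*3 = 129 chips; eligible A, C, E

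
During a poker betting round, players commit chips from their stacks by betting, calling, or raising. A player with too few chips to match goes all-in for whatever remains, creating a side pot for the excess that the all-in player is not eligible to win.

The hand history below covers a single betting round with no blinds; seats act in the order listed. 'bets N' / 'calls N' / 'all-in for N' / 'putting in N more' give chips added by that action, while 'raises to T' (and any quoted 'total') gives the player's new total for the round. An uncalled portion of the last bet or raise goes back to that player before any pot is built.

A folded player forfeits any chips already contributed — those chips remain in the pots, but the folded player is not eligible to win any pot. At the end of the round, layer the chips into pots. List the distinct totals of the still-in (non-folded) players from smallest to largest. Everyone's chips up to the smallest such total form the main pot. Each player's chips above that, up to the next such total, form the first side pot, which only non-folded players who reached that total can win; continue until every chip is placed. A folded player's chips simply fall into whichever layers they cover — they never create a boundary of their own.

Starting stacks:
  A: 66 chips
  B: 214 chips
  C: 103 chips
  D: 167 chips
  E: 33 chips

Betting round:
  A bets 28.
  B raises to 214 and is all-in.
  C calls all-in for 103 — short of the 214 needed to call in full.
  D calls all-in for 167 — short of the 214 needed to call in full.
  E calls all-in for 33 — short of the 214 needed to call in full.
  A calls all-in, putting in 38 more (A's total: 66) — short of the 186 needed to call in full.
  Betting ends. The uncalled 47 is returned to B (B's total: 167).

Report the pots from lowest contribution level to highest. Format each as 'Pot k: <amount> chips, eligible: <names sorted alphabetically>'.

Pot 1: 165 chips, eligible: A, B, C, D, E
Pot 2: 132 chips, eligible: A, B, C, D
Pot 3: 111 chips, eligible: B, C, D
Pot 4: 128 chips, eligible: B, D

Derivation:
Contributions (after 47 returned to B): A=66, B=167, C=103, D=167, E=33
Pot levels (distinct totals of non-folded players): 33, 66, 103, 167
Layer 1-33: 33 each from A, B, C, D, E = 33*5 = 165 chips; eligible A, B, C, D, E
Layer 34-66: 33 each from A, B, C, D = 33*4 = 132 chips; eligible A, B, C, D
Layer 67-103: 37 each from B, C, D = 37*3 = 111 chips; eligible B, C, D
Layer 104-167: 64 each from B, D = 64*2 = 128 chips; eligible B, D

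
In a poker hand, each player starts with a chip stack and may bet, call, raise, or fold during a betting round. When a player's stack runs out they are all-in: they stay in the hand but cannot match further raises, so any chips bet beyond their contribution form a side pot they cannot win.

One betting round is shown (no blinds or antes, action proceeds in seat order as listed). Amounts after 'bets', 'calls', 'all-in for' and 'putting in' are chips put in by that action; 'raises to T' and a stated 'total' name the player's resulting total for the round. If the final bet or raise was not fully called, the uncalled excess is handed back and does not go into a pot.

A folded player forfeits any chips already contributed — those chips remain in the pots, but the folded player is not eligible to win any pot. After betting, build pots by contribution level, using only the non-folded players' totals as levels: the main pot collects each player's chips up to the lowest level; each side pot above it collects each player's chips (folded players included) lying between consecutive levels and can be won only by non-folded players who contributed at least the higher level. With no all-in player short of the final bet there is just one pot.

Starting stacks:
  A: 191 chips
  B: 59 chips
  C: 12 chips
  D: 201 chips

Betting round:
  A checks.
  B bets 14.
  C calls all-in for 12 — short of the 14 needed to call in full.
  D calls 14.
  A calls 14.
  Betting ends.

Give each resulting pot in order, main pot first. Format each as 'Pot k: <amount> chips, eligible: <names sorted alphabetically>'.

Pot 1: 48 chips, eligible: A, B, C, D
Pot 2: 6 chips, eligible: A, B, D

Derivation:
Contributions: A=14, B=14, C=12, D=14
Pot levels (distinct totals of non-folded players): 12, 14
Layer 1-12: 12 each from A, B, C, D = 12*4 = 48 chips; eligible A, B, C, D
Layer 13-14: 2 each from A, B, D = 2*3 = 6 chips; eligible A, B, D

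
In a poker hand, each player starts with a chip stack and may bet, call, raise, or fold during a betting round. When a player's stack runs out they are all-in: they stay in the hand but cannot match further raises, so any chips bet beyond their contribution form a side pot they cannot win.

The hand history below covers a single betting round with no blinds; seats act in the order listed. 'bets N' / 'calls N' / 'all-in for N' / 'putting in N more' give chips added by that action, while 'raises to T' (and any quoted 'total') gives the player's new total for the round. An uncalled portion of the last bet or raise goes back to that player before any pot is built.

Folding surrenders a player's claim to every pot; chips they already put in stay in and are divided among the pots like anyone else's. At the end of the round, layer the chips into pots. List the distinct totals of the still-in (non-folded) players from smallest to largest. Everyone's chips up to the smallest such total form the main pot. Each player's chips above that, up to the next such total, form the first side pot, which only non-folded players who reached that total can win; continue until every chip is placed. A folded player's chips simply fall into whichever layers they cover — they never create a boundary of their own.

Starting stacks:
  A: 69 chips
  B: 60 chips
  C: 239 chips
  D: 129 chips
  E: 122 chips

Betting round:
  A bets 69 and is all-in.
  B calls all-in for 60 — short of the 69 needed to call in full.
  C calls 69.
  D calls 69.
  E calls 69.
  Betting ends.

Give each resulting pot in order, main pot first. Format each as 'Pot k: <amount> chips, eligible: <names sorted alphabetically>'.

Pot 1: 300 chips, eligible: A, B, C, D, E
Pot 2: 36 chips, eligible: A, C, D, E

Derivation:
Contributions: A=69, B=60, C=69, D=69, E=69
Pot levels (distinct totals of non-folded players): 60, 69
Layer 1-60: 60 each from A, B, C, D, E = 60*5 = 300 chips; eligible A, B, C, D, E
Layer 61-69: 9 each from A, C, D, E = 9*4 = 36 chips; eligible A, C, D, E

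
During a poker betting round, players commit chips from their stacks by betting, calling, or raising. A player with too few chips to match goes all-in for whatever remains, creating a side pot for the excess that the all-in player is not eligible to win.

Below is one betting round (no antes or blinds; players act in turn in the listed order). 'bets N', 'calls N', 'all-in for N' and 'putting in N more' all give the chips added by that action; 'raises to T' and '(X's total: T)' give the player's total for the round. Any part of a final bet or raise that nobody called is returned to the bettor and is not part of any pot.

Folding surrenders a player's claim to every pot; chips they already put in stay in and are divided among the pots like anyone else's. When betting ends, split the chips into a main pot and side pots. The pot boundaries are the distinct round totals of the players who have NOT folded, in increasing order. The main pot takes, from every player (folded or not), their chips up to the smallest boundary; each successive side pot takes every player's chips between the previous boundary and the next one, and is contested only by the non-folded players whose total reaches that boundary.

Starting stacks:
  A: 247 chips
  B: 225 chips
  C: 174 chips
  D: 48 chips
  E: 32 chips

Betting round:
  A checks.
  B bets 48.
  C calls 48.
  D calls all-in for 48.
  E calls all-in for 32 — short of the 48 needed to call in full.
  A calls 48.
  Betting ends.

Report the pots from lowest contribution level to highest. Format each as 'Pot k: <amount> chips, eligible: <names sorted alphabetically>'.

Contributions: A=48, B=48, C=48, D=48, E=32
Pot levels (distinct totals of non-folded players): 32, 48
Layer 1-32: 32 each from A, B, C, D, E = 32*5 = 160 chips; eligible A, B, C, D, E
Layer 33-48: 16 each from A, B, C, D = 16*4 = 64 chips; eligible A, B, C, D

Pot 1: 160 chips, eligible: A, B, C, D, E
Pot 2: 64 chips, eligible: A, B, C, D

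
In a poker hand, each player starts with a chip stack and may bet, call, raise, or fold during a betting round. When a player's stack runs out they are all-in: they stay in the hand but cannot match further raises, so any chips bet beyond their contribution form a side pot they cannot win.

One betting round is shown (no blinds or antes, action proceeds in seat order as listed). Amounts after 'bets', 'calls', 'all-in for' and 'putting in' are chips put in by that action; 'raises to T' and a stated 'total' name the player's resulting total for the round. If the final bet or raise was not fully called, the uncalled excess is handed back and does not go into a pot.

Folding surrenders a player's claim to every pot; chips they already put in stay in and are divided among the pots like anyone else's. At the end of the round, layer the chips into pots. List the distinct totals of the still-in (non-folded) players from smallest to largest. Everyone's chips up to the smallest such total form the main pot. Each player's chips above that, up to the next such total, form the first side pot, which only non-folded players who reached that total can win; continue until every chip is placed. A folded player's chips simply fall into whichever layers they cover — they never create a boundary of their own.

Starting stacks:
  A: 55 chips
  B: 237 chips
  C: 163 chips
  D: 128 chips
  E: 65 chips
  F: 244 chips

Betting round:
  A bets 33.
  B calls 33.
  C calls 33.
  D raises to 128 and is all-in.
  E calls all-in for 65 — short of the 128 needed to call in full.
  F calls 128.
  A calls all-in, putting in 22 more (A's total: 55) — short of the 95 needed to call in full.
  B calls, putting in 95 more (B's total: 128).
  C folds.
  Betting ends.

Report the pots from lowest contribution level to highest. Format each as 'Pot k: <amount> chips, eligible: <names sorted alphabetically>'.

Contributions: A=55, B=128, C=33, D=128, E=65, F=128
Folded: C
Pot levels (distinct totals of non-folded players): 55, 65, 128
Layer 1-55: A 55 + B 55 + C 33 + D 55 + E 55 + F 55 = 308 chips; eligible A, B, D, E, F
Layer 56-65: 10 each from B, D, E, F = 10*4 = 40 chips; eligible B, D, E, F
Layer 66-128: 63 each from B, D, F = 63*3 = 189 chips; eligible B, D, F

Pot 1: 308 chips, eligible: A, B, D, E, F
Pot 2: 40 chips, eligible: B, D, E, F
Pot 3: 189 chips, eligible: B, D, F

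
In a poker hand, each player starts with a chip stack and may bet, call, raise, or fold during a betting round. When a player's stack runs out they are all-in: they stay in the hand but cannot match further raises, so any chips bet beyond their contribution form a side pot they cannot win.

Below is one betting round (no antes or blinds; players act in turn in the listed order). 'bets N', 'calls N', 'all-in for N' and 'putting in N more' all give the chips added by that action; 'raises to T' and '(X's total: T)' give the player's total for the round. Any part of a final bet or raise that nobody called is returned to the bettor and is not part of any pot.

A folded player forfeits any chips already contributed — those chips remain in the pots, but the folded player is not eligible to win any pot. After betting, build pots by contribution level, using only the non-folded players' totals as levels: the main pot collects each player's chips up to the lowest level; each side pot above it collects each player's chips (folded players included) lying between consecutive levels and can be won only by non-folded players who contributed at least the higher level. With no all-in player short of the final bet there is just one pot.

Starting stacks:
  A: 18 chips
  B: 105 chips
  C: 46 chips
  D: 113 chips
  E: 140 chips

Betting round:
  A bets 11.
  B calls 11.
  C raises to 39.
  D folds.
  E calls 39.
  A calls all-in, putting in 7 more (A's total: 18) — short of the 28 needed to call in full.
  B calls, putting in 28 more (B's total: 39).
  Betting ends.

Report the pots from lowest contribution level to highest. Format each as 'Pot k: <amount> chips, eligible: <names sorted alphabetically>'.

Contributions: A=18, B=39, C=39, E=39
Folded: D
Pot levels (distinct totals of non-folded players): 18, 39
Layer 1-18: 18 each from A, B, C, E = 18*4 = 72 chips; eligible A, B, C, E
Layer 19-39: 21 each from B, C, E = 21*3 = 63 chips; eligible B, C, E

Pot 1: 72 chips, eligible: A, B, C, E
Pot 2: 63 chips, eligible: B, C, E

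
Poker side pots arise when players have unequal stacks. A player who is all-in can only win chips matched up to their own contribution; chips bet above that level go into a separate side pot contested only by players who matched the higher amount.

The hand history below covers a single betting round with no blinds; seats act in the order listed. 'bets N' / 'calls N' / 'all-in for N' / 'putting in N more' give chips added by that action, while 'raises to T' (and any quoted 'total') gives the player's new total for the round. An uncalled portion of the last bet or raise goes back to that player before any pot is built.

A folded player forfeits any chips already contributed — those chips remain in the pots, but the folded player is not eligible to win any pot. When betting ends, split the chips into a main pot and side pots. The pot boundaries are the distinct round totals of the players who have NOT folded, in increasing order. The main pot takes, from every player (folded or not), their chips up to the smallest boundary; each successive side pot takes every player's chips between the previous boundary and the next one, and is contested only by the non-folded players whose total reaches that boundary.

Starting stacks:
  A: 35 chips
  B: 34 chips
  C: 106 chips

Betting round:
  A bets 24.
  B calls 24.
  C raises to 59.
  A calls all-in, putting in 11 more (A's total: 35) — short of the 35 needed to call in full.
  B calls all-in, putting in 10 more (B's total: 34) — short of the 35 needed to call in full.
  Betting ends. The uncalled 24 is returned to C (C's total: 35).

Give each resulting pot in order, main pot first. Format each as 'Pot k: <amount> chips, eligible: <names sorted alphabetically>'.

Contributions (after 24 returned to C): A=35, B=34, C=35
Pot levels (distinct totals of non-folded players): 34, 35
Layer 1-34: 34 each from A, B, C = 34*3 = 102 chips; eligible A, B, C
Layer 35-35: 1 each from A, C = 1*2 = 2 chips; eligible A, C

Pot 1: 102 chips, eligible: A, B, C
Pot 2: 2 chips, eligible: A, C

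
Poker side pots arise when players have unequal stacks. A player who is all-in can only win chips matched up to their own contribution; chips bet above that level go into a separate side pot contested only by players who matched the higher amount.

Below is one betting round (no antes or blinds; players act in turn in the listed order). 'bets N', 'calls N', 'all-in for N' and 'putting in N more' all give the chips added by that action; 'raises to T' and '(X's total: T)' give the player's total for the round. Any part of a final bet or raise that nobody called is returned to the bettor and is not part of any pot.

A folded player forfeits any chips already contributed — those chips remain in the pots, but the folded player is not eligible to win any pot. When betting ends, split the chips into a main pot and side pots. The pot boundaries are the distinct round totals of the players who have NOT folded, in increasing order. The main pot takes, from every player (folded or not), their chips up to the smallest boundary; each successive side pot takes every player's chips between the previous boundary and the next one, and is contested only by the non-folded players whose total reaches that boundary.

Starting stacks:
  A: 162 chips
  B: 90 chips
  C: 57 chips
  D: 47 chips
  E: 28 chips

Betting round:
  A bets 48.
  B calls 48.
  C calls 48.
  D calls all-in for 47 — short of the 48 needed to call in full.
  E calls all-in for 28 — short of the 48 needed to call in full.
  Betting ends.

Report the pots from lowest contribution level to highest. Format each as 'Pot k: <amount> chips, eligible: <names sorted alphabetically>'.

Contributions: A=48, B=48, C=48, D=47, E=28
Pot levels (distinct totals of non-folded players): 28, 47, 48
Layer 1-28: 28 each from A, B, C, D, E = 28*5 = 140 chips; eligible A, B, C, D, E
Layer 29-47: 19 each from A, B, C, D = 19*4 = 76 chips; eligible A, B, C, D
Layer 48-48: 1 each from A, B, C = 1*3 = 3 chips; eligible A, B, C

Pot 1: 140 chips, eligible: A, B, C, D, E
Pot 2: 76 chips, eligible: A, B, C, D
Pot 3: 3 chips, eligible: A, B, C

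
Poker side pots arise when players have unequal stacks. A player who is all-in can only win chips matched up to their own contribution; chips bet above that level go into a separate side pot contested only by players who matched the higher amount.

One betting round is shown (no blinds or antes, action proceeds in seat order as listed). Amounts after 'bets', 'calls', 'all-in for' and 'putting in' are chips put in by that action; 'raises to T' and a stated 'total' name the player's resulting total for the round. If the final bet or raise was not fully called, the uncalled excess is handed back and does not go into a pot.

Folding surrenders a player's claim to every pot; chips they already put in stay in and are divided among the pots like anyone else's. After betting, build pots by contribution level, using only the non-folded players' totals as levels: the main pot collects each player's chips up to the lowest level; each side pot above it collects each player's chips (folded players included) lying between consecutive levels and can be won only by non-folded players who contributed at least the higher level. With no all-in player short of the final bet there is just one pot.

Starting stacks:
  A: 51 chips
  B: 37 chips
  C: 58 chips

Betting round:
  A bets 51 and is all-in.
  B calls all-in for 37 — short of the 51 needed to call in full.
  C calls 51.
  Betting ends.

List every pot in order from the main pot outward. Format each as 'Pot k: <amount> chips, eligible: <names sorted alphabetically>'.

Contributions: A=51, B=37, C=51
Pot levels (distinct totals of non-folded players): 37, 51
Layer 1-37: 37 each from A, B, C = 37*3 = 111 chips; eligible A, B, C
Layer 38-51: 14 each from A, C = 14*2 = 28 chips; eligible A, C

Pot 1: 111 chips, eligible: A, B, C
Pot 2: 28 chips, eligible: A, C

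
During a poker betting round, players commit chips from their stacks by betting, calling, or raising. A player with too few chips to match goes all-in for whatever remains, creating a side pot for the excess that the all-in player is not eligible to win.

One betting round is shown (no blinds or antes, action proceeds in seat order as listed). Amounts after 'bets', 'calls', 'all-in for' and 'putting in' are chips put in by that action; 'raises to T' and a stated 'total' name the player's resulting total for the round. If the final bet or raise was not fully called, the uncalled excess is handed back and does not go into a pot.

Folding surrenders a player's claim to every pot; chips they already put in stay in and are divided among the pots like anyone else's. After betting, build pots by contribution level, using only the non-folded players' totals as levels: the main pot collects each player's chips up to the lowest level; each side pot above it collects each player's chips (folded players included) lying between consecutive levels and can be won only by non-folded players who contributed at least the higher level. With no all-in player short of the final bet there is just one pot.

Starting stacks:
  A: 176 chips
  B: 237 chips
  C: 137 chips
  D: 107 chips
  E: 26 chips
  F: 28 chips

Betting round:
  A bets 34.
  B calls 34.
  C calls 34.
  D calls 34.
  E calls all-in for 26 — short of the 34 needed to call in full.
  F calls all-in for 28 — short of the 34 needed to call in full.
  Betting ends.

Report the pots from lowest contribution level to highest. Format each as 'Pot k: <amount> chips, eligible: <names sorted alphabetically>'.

Pot 1: 156 chips, eligible: A, B, C, D, E, F
Pot 2: 10 chips, eligible: A, B, C, D, F
Pot 3: 24 chips, eligible: A, B, C, D

Derivation:
Contributions: A=34, B=34, C=34, D=34, E=26, F=28
Pot levels (distinct totals of non-folded players): 26, 28, 34
Layer 1-26: 26 each from A, B, C, D, E, F = 26*6 = 156 chips; eligible A, B, C, D, E, F
Layer 27-28: 2 each from A, B, C, D, F = 2*5 = 10 chips; eligible A, B, C, D, F
Layer 29-34: 6 each from A, B, C, D = 6*4 = 24 chips; eligible A, B, C, D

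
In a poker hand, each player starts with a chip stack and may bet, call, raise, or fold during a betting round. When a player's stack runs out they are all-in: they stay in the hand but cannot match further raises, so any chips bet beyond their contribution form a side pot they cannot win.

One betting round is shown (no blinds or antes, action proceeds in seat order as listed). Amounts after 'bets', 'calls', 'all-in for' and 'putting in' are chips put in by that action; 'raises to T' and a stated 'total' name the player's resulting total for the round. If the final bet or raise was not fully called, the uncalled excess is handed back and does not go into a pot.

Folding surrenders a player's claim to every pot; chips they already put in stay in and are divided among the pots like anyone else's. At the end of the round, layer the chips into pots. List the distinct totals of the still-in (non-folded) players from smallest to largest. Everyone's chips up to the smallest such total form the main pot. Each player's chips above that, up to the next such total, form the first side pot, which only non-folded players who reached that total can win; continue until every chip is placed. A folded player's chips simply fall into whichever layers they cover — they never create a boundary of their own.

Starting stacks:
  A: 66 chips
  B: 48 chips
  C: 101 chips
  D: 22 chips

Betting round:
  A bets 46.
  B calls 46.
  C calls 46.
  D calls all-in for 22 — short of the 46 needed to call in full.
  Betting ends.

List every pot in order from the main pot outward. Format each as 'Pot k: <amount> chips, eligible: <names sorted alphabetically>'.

Contributions: A=46, B=46, C=46, D=22
Pot levels (distinct totals of non-folded players): 22, 46
Layer 1-22: 22 each from A, B, C, D = 22*4 = 88 chips; eligible A, B, C, D
Layer 23-46: 24 each from A, B, C = 24*3 = 72 chips; eligible A, B, C

Pot 1: 88 chips, eligible: A, B, C, D
Pot 2: 72 chips, eligible: A, B, C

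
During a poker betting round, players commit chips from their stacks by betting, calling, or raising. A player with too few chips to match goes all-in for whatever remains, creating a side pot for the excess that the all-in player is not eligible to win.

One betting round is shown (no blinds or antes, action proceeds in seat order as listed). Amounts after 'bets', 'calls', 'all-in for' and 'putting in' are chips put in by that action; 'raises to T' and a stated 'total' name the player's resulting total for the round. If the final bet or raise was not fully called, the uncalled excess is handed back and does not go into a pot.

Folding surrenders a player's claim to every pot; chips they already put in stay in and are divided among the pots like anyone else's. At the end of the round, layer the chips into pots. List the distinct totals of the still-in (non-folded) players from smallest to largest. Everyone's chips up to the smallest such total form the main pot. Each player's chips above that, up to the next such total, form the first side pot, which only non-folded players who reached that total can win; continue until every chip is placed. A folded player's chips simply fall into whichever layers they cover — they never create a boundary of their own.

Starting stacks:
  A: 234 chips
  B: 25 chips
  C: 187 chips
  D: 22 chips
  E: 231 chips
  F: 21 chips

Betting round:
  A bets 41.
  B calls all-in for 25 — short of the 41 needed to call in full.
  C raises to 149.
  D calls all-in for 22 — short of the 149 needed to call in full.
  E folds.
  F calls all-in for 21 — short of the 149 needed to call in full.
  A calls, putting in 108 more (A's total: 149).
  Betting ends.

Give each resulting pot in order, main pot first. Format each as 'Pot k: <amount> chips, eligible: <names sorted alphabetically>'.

Pot 1: 105 chips, eligible: A, B, C, D, F
Pot 2: 4 chips, eligible: A, B, C, D
Pot 3: 9 chips, eligible: A, B, C
Pot 4: 248 chips, eligible: A, C

Derivation:
Contributions: A=149, B=25, C=149, D=22, F=21
Folded: E
Pot levels (distinct totals of non-folded players): 21, 22, 25, 149
Layer 1-21: 21 each from A, B, C, D, F = 21*5 = 105 chips; eligible A, B, C, D, F
Layer 22-22: 1 each from A, B, C, D = 1*4 = 4 chips; eligible A, B, C, D
Layer 23-25: 3 each from A, B, C = 3*3 = 9 chips; eligible A, B, C
Layer 26-149: 124 each from A, C = 124*2 = 248 chips; eligible A, C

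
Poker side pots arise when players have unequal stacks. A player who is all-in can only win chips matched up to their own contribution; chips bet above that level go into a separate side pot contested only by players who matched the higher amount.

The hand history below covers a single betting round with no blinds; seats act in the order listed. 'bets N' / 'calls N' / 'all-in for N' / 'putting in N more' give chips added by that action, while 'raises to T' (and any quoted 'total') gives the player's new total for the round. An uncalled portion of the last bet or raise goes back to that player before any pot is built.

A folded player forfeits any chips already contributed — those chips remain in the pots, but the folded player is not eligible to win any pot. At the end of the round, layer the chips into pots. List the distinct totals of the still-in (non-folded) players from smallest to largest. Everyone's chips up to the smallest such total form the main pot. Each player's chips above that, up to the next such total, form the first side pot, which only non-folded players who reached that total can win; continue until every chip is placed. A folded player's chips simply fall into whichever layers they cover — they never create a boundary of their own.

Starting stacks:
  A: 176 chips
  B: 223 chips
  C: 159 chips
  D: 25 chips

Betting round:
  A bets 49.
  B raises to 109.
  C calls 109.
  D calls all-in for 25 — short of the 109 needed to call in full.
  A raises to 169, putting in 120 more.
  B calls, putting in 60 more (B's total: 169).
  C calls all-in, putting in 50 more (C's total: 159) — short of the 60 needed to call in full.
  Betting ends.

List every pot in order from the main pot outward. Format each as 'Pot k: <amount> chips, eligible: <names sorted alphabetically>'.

Contributions: A=169, B=169, C=159, D=25
Pot levels (distinct totals of non-folded players): 25, 159, 169
Layer 1-25: 25 each from A, B, C, D = 25*4 = 100 chips; eligible A, B, C, D
Layer 26-159: 134 each from A, B, C = 134*3 = 402 chips; eligible A, B, C
Layer 160-169: 10 each from A, B = 10*2 = 20 chips; eligible A, B

Pot 1: 100 chips, eligible: A, B, C, D
Pot 2: 402 chips, eligible: A, B, C
Pot 3: 20 chips, eligible: A, B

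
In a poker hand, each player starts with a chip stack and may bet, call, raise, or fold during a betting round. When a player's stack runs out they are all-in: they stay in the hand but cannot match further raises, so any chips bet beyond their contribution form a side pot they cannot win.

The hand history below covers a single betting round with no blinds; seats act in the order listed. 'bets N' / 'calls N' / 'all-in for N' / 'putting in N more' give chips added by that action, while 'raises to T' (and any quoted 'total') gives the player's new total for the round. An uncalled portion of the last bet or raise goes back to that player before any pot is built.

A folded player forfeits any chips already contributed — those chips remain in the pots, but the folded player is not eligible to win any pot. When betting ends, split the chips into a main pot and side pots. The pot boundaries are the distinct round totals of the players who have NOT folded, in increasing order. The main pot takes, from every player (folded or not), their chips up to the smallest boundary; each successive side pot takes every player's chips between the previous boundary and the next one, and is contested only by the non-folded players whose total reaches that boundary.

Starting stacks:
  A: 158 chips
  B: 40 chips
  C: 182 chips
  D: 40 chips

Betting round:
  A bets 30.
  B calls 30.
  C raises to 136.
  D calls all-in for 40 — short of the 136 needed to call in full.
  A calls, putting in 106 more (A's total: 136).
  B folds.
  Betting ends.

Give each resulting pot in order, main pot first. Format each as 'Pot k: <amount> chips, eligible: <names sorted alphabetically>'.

Contributions: A=136, B=30, C=136, D=40
Folded: B
Pot levels (distinct totals of non-folded players): 40, 136
Layer 1-40: A 40 + B 30 + C 40 + D 40 = 150 chips; eligible A, C, D
Layer 41-136: 96 each from A, C = 96*2 = 192 chips; eligible A, C

Pot 1: 150 chips, eligible: A, C, D
Pot 2: 192 chips, eligible: A, C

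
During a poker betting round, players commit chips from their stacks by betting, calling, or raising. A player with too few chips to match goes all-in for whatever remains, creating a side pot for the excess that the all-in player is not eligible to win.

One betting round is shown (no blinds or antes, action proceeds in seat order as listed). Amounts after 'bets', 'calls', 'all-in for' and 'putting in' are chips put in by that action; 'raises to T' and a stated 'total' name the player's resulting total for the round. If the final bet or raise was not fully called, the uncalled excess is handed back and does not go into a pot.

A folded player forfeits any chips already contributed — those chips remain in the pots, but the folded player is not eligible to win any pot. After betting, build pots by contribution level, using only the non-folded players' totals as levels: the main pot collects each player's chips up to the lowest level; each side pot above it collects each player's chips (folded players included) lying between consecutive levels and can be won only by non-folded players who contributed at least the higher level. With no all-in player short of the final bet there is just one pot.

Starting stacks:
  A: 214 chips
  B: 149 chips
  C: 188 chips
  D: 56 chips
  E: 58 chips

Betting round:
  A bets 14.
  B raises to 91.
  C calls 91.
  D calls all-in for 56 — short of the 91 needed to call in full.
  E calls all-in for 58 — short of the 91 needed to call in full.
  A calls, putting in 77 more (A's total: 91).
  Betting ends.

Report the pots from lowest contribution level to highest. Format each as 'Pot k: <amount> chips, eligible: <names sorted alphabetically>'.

Pot 1: 280 chips, eligible: A, B, C, D, E
Pot 2: 8 chips, eligible: A, B, C, E
Pot 3: 99 chips, eligible: A, B, C

Derivation:
Contributions: A=91, B=91, C=91, D=56, E=58
Pot levels (distinct totals of non-folded players): 56, 58, 91
Layer 1-56: 56 each from A, B, C, D, E = 56*5 = 280 chips; eligible A, B, C, D, E
Layer 57-58: 2 each from A, B, C, E = 2*4 = 8 chips; eligible A, B, C, E
Layer 59-91: 33 each from A, B, C = 33*3 = 99 chips; eligible A, B, C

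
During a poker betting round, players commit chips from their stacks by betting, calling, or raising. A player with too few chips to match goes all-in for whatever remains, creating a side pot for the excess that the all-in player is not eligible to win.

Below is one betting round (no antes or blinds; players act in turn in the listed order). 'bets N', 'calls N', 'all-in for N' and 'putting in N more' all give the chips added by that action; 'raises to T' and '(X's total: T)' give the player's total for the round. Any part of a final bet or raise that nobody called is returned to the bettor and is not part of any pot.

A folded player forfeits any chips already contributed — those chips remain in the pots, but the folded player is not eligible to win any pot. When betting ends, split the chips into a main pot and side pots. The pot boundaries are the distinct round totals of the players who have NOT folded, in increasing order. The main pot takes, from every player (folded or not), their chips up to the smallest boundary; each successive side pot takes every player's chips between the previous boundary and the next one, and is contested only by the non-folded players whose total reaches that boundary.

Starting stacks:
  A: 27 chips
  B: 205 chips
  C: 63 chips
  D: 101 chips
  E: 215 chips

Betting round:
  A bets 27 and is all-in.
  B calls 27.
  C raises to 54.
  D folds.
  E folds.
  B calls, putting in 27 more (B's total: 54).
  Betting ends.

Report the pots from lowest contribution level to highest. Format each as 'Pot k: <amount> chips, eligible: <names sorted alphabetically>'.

Pot 1: 81 chips, eligible: A, B, C
Pot 2: 54 chips, eligible: B, C

Derivation:
Contributions: A=27, B=54, C=54
Folded: D, E
Pot levels (distinct totals of non-folded players): 27, 54
Layer 1-27: 27 each from A, B, C = 27*3 = 81 chips; eligible A, B, C
Layer 28-54: 27 each from B, C = 27*2 = 54 chips; eligible B, C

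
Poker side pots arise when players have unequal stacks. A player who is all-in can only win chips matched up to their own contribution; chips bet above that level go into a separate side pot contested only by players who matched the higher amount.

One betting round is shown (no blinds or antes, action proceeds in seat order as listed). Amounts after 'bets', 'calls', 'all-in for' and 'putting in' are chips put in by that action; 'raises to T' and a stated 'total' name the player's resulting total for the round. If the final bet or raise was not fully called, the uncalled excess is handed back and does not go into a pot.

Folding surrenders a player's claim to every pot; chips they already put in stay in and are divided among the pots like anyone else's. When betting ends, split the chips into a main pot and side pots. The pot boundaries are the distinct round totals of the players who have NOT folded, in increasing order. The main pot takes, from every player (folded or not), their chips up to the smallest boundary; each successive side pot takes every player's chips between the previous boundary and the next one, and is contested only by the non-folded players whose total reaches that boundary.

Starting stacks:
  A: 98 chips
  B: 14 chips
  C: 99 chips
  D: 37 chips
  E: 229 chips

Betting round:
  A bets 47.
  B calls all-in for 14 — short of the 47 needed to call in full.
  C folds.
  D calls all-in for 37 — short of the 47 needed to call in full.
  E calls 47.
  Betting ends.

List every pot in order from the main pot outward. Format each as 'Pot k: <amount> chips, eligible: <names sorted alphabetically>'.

Pot 1: 56 chips, eligible: A, B, D, E
Pot 2: 69 chips, eligible: A, D, E
Pot 3: 20 chips, eligible: A, E

Derivation:
Contributions: A=47, B=14, D=37, E=47
Folded: C
Pot levels (distinct totals of non-folded players): 14, 37, 47
Layer 1-14: 14 each from A, B, D, E = 14*4 = 56 chips; eligible A, B, D, E
Layer 15-37: 23 each from A, D, E = 23*3 = 69 chips; eligible A, D, E
Layer 38-47: 10 each from A, E = 10*2 = 20 chips; eligible A, E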